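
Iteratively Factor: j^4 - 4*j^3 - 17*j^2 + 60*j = (j)*(j^3 - 4*j^2 - 17*j + 60) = j*(j - 5)*(j^2 + j - 12) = j*(j - 5)*(j + 4)*(j - 3)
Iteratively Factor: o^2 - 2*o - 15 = (o + 3)*(o - 5)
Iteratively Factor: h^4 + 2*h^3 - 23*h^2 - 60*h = (h + 4)*(h^3 - 2*h^2 - 15*h) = (h + 3)*(h + 4)*(h^2 - 5*h) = h*(h + 3)*(h + 4)*(h - 5)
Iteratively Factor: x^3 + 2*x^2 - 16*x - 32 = (x - 4)*(x^2 + 6*x + 8) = (x - 4)*(x + 4)*(x + 2)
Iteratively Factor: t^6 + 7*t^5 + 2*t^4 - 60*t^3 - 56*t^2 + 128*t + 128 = (t + 1)*(t^5 + 6*t^4 - 4*t^3 - 56*t^2 + 128) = (t - 2)*(t + 1)*(t^4 + 8*t^3 + 12*t^2 - 32*t - 64) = (t - 2)^2*(t + 1)*(t^3 + 10*t^2 + 32*t + 32) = (t - 2)^2*(t + 1)*(t + 4)*(t^2 + 6*t + 8) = (t - 2)^2*(t + 1)*(t + 4)^2*(t + 2)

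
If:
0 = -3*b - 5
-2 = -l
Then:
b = -5/3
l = 2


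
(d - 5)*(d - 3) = d^2 - 8*d + 15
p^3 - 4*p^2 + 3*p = p*(p - 3)*(p - 1)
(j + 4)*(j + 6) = j^2 + 10*j + 24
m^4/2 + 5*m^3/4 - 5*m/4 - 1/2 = (m/2 + 1)*(m - 1)*(m + 1/2)*(m + 1)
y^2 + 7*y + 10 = (y + 2)*(y + 5)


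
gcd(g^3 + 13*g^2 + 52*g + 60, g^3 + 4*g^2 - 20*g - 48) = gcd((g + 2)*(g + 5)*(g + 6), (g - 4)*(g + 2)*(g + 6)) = g^2 + 8*g + 12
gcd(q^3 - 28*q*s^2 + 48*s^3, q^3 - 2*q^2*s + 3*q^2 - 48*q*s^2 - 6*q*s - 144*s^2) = q + 6*s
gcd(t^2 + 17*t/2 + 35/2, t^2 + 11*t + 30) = t + 5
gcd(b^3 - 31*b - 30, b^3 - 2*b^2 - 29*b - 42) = 1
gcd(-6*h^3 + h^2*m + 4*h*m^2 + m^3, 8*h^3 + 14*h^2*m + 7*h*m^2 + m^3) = 2*h + m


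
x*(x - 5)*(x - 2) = x^3 - 7*x^2 + 10*x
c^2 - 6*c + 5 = (c - 5)*(c - 1)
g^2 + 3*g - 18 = (g - 3)*(g + 6)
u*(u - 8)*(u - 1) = u^3 - 9*u^2 + 8*u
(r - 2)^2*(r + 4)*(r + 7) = r^4 + 7*r^3 - 12*r^2 - 68*r + 112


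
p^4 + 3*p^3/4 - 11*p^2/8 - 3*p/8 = p*(p - 1)*(p + 1/4)*(p + 3/2)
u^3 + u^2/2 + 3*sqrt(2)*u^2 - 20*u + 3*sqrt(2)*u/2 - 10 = (u + 1/2)*(u - 2*sqrt(2))*(u + 5*sqrt(2))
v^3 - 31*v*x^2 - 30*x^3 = (v - 6*x)*(v + x)*(v + 5*x)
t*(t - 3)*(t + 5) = t^3 + 2*t^2 - 15*t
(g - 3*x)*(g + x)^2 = g^3 - g^2*x - 5*g*x^2 - 3*x^3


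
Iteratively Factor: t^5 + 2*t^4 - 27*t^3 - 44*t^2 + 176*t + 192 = (t + 1)*(t^4 + t^3 - 28*t^2 - 16*t + 192) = (t + 1)*(t + 4)*(t^3 - 3*t^2 - 16*t + 48) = (t - 3)*(t + 1)*(t + 4)*(t^2 - 16) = (t - 3)*(t + 1)*(t + 4)^2*(t - 4)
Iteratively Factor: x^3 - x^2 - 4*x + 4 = (x - 1)*(x^2 - 4) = (x - 1)*(x + 2)*(x - 2)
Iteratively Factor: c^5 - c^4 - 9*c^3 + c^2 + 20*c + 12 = (c + 1)*(c^4 - 2*c^3 - 7*c^2 + 8*c + 12) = (c - 3)*(c + 1)*(c^3 + c^2 - 4*c - 4) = (c - 3)*(c - 2)*(c + 1)*(c^2 + 3*c + 2) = (c - 3)*(c - 2)*(c + 1)^2*(c + 2)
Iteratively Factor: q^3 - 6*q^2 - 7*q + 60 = (q - 4)*(q^2 - 2*q - 15) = (q - 4)*(q + 3)*(q - 5)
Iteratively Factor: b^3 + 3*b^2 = (b + 3)*(b^2) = b*(b + 3)*(b)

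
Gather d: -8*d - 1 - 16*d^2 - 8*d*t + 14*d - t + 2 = -16*d^2 + d*(6 - 8*t) - t + 1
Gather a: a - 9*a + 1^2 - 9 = -8*a - 8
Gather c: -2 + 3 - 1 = 0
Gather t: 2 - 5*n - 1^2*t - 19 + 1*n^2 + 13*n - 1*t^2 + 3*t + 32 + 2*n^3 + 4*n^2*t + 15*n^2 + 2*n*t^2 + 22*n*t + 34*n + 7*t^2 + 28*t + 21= 2*n^3 + 16*n^2 + 42*n + t^2*(2*n + 6) + t*(4*n^2 + 22*n + 30) + 36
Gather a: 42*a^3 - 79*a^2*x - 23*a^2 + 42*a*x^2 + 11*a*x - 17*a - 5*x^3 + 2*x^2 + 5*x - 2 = 42*a^3 + a^2*(-79*x - 23) + a*(42*x^2 + 11*x - 17) - 5*x^3 + 2*x^2 + 5*x - 2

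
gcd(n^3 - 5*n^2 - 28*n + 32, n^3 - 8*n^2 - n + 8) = n^2 - 9*n + 8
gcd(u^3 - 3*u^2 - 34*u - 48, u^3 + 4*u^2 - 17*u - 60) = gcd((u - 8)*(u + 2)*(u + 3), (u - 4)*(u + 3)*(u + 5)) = u + 3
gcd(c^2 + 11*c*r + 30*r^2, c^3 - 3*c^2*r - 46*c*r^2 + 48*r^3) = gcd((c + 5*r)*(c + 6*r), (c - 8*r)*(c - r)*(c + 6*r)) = c + 6*r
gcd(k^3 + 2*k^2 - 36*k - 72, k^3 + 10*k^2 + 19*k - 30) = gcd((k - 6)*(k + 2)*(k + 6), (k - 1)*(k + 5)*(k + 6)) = k + 6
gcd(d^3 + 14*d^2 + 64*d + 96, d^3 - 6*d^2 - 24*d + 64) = d + 4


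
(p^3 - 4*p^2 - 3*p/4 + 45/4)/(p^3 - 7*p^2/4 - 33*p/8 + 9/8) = 2*(2*p - 5)/(4*p - 1)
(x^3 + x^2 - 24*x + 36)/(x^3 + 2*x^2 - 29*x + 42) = (x + 6)/(x + 7)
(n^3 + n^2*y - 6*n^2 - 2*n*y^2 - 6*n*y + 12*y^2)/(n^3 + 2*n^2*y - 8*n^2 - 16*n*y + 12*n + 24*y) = (n - y)/(n - 2)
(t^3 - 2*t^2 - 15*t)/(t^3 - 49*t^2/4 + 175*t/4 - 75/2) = 4*t*(t + 3)/(4*t^2 - 29*t + 30)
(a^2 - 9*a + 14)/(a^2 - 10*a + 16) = (a - 7)/(a - 8)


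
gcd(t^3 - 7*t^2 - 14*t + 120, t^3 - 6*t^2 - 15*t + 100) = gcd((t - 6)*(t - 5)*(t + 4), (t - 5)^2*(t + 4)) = t^2 - t - 20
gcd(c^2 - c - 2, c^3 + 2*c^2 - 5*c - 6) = c^2 - c - 2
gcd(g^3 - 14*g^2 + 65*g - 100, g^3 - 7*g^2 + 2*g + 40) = g^2 - 9*g + 20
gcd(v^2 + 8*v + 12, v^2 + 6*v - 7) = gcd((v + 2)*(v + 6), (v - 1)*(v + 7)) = 1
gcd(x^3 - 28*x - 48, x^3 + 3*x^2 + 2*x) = x + 2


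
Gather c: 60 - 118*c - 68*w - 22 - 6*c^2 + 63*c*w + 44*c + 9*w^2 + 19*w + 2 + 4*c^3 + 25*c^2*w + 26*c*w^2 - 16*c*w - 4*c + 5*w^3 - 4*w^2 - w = 4*c^3 + c^2*(25*w - 6) + c*(26*w^2 + 47*w - 78) + 5*w^3 + 5*w^2 - 50*w + 40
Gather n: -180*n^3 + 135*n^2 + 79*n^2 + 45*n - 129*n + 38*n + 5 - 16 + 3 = -180*n^3 + 214*n^2 - 46*n - 8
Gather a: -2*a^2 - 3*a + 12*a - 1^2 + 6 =-2*a^2 + 9*a + 5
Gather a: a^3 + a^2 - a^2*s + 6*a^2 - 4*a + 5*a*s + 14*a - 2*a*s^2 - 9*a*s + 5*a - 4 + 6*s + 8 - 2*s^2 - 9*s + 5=a^3 + a^2*(7 - s) + a*(-2*s^2 - 4*s + 15) - 2*s^2 - 3*s + 9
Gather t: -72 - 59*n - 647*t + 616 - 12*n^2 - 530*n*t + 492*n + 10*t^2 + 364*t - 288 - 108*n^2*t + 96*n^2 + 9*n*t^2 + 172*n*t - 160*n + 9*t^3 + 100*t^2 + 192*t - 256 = 84*n^2 + 273*n + 9*t^3 + t^2*(9*n + 110) + t*(-108*n^2 - 358*n - 91)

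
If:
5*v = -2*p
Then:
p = -5*v/2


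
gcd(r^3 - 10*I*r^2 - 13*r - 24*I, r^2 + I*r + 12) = r - 3*I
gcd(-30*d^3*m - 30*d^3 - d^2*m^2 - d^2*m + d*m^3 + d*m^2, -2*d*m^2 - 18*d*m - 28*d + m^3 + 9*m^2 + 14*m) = 1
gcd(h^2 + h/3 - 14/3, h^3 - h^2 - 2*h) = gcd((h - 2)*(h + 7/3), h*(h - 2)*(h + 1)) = h - 2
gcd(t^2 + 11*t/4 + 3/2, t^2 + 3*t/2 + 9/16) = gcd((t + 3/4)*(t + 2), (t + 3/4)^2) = t + 3/4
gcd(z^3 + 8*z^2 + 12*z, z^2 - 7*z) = z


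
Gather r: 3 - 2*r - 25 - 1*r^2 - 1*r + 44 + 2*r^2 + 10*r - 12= r^2 + 7*r + 10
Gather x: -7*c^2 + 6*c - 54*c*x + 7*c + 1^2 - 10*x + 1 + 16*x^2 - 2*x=-7*c^2 + 13*c + 16*x^2 + x*(-54*c - 12) + 2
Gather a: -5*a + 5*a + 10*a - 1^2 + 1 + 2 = 10*a + 2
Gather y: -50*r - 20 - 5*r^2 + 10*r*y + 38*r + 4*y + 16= -5*r^2 - 12*r + y*(10*r + 4) - 4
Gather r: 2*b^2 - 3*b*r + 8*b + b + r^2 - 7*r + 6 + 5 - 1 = 2*b^2 + 9*b + r^2 + r*(-3*b - 7) + 10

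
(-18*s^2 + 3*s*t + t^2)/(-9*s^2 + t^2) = (6*s + t)/(3*s + t)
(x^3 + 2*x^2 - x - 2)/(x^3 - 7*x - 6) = (x - 1)/(x - 3)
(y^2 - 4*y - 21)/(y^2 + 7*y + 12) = (y - 7)/(y + 4)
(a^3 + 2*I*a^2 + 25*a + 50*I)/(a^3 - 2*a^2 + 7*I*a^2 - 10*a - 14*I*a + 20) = (a - 5*I)/(a - 2)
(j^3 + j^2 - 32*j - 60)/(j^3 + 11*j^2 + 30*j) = (j^2 - 4*j - 12)/(j*(j + 6))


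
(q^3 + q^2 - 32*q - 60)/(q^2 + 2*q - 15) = (q^2 - 4*q - 12)/(q - 3)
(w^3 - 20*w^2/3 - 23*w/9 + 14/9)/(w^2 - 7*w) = w + 1/3 - 2/(9*w)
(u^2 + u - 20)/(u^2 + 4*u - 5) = (u - 4)/(u - 1)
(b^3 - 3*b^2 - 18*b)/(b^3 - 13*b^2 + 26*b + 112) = b*(b^2 - 3*b - 18)/(b^3 - 13*b^2 + 26*b + 112)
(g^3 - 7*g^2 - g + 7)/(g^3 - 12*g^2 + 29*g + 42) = (g - 1)/(g - 6)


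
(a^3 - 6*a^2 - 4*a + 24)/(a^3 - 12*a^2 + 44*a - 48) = (a + 2)/(a - 4)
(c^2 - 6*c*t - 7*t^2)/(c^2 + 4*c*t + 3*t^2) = (c - 7*t)/(c + 3*t)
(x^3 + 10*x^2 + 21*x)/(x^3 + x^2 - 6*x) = (x + 7)/(x - 2)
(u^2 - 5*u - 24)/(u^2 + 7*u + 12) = (u - 8)/(u + 4)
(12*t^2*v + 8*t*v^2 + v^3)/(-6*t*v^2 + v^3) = (-12*t^2 - 8*t*v - v^2)/(v*(6*t - v))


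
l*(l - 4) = l^2 - 4*l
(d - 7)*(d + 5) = d^2 - 2*d - 35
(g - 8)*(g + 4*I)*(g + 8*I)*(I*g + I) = I*g^4 - 12*g^3 - 7*I*g^3 + 84*g^2 - 40*I*g^2 + 96*g + 224*I*g + 256*I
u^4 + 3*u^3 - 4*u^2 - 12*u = u*(u - 2)*(u + 2)*(u + 3)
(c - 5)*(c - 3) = c^2 - 8*c + 15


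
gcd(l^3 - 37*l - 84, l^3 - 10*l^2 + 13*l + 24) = 1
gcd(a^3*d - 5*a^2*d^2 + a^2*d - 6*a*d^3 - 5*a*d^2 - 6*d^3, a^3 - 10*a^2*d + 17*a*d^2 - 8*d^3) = 1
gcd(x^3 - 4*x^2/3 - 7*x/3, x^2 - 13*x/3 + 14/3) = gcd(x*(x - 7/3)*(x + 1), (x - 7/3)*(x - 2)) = x - 7/3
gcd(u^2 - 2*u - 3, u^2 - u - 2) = u + 1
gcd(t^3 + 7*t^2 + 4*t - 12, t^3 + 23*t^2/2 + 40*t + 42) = t^2 + 8*t + 12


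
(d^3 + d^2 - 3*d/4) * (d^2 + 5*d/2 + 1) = d^5 + 7*d^4/2 + 11*d^3/4 - 7*d^2/8 - 3*d/4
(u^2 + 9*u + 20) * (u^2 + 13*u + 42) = u^4 + 22*u^3 + 179*u^2 + 638*u + 840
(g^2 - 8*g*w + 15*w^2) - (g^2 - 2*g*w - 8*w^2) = -6*g*w + 23*w^2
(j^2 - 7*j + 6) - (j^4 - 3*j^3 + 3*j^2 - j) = -j^4 + 3*j^3 - 2*j^2 - 6*j + 6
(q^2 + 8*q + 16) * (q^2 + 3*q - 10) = q^4 + 11*q^3 + 30*q^2 - 32*q - 160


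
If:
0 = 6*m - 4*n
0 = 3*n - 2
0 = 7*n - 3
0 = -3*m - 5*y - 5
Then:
No Solution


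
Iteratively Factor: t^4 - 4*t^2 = (t - 2)*(t^3 + 2*t^2) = t*(t - 2)*(t^2 + 2*t) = t^2*(t - 2)*(t + 2)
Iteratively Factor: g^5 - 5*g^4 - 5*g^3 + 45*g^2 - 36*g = (g - 1)*(g^4 - 4*g^3 - 9*g^2 + 36*g) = (g - 1)*(g + 3)*(g^3 - 7*g^2 + 12*g) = g*(g - 1)*(g + 3)*(g^2 - 7*g + 12) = g*(g - 4)*(g - 1)*(g + 3)*(g - 3)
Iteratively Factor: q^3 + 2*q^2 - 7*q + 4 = (q + 4)*(q^2 - 2*q + 1) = (q - 1)*(q + 4)*(q - 1)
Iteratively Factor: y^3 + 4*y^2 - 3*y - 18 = (y + 3)*(y^2 + y - 6) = (y + 3)^2*(y - 2)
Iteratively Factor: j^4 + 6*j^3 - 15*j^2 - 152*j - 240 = (j + 4)*(j^3 + 2*j^2 - 23*j - 60) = (j - 5)*(j + 4)*(j^2 + 7*j + 12) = (j - 5)*(j + 4)^2*(j + 3)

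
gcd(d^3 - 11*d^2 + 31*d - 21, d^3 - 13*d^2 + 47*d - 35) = d^2 - 8*d + 7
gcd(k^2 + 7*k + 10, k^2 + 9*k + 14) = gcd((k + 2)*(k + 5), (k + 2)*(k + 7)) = k + 2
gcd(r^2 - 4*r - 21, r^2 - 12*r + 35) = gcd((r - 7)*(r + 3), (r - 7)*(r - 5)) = r - 7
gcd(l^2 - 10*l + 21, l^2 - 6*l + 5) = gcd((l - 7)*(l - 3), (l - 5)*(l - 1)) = 1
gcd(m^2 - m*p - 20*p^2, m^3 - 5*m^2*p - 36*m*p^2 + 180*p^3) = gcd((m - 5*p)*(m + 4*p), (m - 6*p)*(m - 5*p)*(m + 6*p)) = -m + 5*p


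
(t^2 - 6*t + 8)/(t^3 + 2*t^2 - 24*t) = (t - 2)/(t*(t + 6))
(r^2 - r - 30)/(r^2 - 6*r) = (r + 5)/r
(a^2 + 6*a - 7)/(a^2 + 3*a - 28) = (a - 1)/(a - 4)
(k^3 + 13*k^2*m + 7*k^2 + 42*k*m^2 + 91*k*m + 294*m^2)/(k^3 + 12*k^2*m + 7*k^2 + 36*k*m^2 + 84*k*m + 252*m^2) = (k + 7*m)/(k + 6*m)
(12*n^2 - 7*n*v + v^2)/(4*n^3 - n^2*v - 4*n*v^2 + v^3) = (-3*n + v)/(-n^2 + v^2)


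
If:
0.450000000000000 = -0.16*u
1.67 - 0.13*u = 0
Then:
No Solution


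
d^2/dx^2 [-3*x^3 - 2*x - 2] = -18*x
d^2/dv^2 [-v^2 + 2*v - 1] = -2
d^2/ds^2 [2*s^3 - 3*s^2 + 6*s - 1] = 12*s - 6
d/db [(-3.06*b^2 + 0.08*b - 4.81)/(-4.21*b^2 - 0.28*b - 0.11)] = (1.1936*b^2 - 39.827*b - 1.3556)/(17.7241*b^4 + 2.3576*b^3 + 1.0046*b^2 + 0.0616*b + 0.0121)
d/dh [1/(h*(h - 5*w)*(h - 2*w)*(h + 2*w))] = (-4*h^3 + 15*h^2*w + 8*h*w^2 - 20*w^3)/(h^2*(h^6 - 10*h^5*w + 17*h^4*w^2 + 80*h^3*w^3 - 184*h^2*w^4 - 160*h*w^5 + 400*w^6))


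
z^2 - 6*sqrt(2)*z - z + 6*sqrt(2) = (z - 1)*(z - 6*sqrt(2))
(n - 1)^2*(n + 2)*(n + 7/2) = n^4 + 7*n^3/2 - 3*n^2 - 17*n/2 + 7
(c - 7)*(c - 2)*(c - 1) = c^3 - 10*c^2 + 23*c - 14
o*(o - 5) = o^2 - 5*o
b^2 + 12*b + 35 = (b + 5)*(b + 7)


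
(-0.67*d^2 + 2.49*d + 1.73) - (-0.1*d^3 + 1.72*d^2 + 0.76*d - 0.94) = 0.1*d^3 - 2.39*d^2 + 1.73*d + 2.67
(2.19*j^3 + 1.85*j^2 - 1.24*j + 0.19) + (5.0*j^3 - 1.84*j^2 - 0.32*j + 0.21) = 7.19*j^3 + 0.01*j^2 - 1.56*j + 0.4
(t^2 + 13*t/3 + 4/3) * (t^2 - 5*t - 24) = t^4 - 2*t^3/3 - 133*t^2/3 - 332*t/3 - 32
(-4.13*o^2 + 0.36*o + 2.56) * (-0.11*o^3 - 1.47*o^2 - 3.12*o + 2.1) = 0.4543*o^5 + 6.0315*o^4 + 12.0748*o^3 - 13.5594*o^2 - 7.2312*o + 5.376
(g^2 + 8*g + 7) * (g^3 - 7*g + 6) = g^5 + 8*g^4 - 50*g^2 - g + 42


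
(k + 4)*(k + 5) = k^2 + 9*k + 20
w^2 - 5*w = w*(w - 5)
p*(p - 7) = p^2 - 7*p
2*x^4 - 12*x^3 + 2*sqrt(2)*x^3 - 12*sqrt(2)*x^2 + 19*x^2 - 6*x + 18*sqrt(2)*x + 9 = (x - 3)^2*(sqrt(2)*x + 1)^2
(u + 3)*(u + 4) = u^2 + 7*u + 12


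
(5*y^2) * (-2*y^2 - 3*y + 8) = -10*y^4 - 15*y^3 + 40*y^2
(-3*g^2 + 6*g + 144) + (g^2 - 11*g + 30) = -2*g^2 - 5*g + 174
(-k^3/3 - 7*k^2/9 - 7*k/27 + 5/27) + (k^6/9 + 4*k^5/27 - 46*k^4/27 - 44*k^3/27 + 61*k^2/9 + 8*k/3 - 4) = k^6/9 + 4*k^5/27 - 46*k^4/27 - 53*k^3/27 + 6*k^2 + 65*k/27 - 103/27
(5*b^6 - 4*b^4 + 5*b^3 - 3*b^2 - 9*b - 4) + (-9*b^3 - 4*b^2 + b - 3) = 5*b^6 - 4*b^4 - 4*b^3 - 7*b^2 - 8*b - 7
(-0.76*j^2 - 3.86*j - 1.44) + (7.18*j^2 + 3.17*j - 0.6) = 6.42*j^2 - 0.69*j - 2.04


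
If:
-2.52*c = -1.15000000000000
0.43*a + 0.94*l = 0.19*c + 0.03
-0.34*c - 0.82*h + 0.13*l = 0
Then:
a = 0.27141011443337 - 2.18604651162791*l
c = 0.46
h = 0.158536585365854*l - 0.189217963608208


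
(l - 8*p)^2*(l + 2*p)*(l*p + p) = l^4*p - 14*l^3*p^2 + l^3*p + 32*l^2*p^3 - 14*l^2*p^2 + 128*l*p^4 + 32*l*p^3 + 128*p^4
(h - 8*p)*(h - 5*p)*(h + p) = h^3 - 12*h^2*p + 27*h*p^2 + 40*p^3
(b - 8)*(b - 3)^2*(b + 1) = b^4 - 13*b^3 + 43*b^2 - 15*b - 72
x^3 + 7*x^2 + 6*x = x*(x + 1)*(x + 6)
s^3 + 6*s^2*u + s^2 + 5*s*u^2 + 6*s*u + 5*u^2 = (s + 1)*(s + u)*(s + 5*u)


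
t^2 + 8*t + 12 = (t + 2)*(t + 6)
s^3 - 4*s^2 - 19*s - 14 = (s - 7)*(s + 1)*(s + 2)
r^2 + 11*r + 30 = (r + 5)*(r + 6)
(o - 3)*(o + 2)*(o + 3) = o^3 + 2*o^2 - 9*o - 18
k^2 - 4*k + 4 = (k - 2)^2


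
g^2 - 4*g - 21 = (g - 7)*(g + 3)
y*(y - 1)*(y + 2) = y^3 + y^2 - 2*y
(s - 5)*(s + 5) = s^2 - 25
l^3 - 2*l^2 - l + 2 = (l - 2)*(l - 1)*(l + 1)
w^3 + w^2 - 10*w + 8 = (w - 2)*(w - 1)*(w + 4)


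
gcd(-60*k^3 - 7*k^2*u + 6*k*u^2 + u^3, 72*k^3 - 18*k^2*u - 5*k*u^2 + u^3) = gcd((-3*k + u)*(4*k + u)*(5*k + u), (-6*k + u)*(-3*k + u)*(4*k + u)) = -12*k^2 + k*u + u^2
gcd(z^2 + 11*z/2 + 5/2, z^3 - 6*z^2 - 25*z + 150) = z + 5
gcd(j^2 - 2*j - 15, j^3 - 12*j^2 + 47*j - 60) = j - 5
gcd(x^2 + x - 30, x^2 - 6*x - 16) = 1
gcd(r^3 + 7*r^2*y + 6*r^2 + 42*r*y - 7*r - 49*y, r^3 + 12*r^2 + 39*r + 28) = r + 7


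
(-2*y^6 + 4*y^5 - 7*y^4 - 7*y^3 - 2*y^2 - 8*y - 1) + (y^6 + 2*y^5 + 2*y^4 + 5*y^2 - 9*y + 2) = -y^6 + 6*y^5 - 5*y^4 - 7*y^3 + 3*y^2 - 17*y + 1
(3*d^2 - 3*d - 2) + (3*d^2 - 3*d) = 6*d^2 - 6*d - 2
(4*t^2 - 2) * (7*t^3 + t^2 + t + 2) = 28*t^5 + 4*t^4 - 10*t^3 + 6*t^2 - 2*t - 4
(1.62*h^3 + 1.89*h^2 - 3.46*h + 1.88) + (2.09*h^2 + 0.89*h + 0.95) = 1.62*h^3 + 3.98*h^2 - 2.57*h + 2.83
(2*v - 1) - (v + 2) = v - 3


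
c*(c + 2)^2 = c^3 + 4*c^2 + 4*c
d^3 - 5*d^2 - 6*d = d*(d - 6)*(d + 1)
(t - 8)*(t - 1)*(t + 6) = t^3 - 3*t^2 - 46*t + 48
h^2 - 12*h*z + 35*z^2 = (h - 7*z)*(h - 5*z)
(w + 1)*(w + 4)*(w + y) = w^3 + w^2*y + 5*w^2 + 5*w*y + 4*w + 4*y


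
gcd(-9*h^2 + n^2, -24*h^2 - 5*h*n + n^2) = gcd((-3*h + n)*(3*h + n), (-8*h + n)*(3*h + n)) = 3*h + n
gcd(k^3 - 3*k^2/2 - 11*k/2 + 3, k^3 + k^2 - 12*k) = k - 3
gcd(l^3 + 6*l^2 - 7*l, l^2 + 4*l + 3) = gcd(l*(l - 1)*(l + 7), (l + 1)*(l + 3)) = 1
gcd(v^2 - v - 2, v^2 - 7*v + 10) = v - 2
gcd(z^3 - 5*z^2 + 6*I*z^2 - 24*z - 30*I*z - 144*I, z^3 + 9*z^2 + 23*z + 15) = z + 3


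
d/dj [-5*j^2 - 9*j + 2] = -10*j - 9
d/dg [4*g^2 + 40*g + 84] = 8*g + 40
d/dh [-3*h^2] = -6*h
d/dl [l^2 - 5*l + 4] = 2*l - 5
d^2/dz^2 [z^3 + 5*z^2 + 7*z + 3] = 6*z + 10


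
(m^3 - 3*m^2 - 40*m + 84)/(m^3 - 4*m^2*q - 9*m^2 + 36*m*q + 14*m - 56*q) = (-m - 6)/(-m + 4*q)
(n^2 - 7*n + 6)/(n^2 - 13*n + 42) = (n - 1)/(n - 7)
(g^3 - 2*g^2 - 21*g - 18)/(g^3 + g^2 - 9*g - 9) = (g - 6)/(g - 3)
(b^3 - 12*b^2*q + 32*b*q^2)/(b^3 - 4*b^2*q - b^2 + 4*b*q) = (b - 8*q)/(b - 1)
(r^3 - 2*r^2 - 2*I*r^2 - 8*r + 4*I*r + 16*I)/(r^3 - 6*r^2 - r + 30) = (r^2 - 2*r*(2 + I) + 8*I)/(r^2 - 8*r + 15)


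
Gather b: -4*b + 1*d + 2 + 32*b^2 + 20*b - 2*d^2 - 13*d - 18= 32*b^2 + 16*b - 2*d^2 - 12*d - 16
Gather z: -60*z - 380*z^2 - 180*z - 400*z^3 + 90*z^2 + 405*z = -400*z^3 - 290*z^2 + 165*z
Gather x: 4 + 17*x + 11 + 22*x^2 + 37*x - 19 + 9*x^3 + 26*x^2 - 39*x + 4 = 9*x^3 + 48*x^2 + 15*x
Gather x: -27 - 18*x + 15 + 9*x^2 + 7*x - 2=9*x^2 - 11*x - 14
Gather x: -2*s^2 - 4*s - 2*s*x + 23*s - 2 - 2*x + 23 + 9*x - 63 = -2*s^2 + 19*s + x*(7 - 2*s) - 42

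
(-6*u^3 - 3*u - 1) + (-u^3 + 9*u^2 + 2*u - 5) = -7*u^3 + 9*u^2 - u - 6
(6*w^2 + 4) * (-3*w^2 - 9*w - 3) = -18*w^4 - 54*w^3 - 30*w^2 - 36*w - 12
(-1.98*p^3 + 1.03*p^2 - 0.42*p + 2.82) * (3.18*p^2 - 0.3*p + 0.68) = -6.2964*p^5 + 3.8694*p^4 - 2.991*p^3 + 9.794*p^2 - 1.1316*p + 1.9176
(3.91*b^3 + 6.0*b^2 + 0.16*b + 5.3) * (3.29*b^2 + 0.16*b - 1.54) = 12.8639*b^5 + 20.3656*b^4 - 4.535*b^3 + 8.2226*b^2 + 0.6016*b - 8.162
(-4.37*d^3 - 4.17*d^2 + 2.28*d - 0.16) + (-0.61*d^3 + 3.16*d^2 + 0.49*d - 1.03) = -4.98*d^3 - 1.01*d^2 + 2.77*d - 1.19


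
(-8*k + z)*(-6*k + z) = 48*k^2 - 14*k*z + z^2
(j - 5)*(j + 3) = j^2 - 2*j - 15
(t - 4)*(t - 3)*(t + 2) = t^3 - 5*t^2 - 2*t + 24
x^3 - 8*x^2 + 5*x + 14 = (x - 7)*(x - 2)*(x + 1)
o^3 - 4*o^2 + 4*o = o*(o - 2)^2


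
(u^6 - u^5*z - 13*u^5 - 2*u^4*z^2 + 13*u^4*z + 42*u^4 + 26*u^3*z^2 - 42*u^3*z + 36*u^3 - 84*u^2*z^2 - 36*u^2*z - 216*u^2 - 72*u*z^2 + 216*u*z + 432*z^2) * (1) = u^6 - u^5*z - 13*u^5 - 2*u^4*z^2 + 13*u^4*z + 42*u^4 + 26*u^3*z^2 - 42*u^3*z + 36*u^3 - 84*u^2*z^2 - 36*u^2*z - 216*u^2 - 72*u*z^2 + 216*u*z + 432*z^2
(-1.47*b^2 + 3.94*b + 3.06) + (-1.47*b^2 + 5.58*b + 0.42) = -2.94*b^2 + 9.52*b + 3.48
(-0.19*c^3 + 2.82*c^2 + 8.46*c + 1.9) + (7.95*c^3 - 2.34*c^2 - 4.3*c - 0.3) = 7.76*c^3 + 0.48*c^2 + 4.16*c + 1.6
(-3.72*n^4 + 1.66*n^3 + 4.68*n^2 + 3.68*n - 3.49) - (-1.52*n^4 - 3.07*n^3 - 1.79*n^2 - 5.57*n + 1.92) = -2.2*n^4 + 4.73*n^3 + 6.47*n^2 + 9.25*n - 5.41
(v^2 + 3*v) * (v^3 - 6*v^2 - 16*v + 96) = v^5 - 3*v^4 - 34*v^3 + 48*v^2 + 288*v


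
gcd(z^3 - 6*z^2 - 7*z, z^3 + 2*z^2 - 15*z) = z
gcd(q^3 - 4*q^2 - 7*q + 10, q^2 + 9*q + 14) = q + 2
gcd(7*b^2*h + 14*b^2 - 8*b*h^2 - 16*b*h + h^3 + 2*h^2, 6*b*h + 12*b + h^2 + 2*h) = h + 2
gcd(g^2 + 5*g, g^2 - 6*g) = g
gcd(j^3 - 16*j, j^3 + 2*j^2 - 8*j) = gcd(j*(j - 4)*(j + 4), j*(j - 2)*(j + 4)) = j^2 + 4*j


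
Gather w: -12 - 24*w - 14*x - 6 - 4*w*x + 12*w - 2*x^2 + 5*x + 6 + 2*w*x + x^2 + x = w*(-2*x - 12) - x^2 - 8*x - 12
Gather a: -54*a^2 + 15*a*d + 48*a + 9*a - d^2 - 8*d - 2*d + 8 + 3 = -54*a^2 + a*(15*d + 57) - d^2 - 10*d + 11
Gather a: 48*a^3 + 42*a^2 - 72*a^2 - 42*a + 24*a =48*a^3 - 30*a^2 - 18*a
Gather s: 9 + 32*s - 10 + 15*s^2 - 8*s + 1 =15*s^2 + 24*s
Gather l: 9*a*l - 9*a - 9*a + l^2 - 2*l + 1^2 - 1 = -18*a + l^2 + l*(9*a - 2)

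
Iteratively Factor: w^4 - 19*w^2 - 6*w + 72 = (w - 4)*(w^3 + 4*w^2 - 3*w - 18) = (w - 4)*(w + 3)*(w^2 + w - 6) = (w - 4)*(w - 2)*(w + 3)*(w + 3)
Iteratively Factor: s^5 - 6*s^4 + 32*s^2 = (s - 4)*(s^4 - 2*s^3 - 8*s^2) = (s - 4)*(s + 2)*(s^3 - 4*s^2) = s*(s - 4)*(s + 2)*(s^2 - 4*s) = s^2*(s - 4)*(s + 2)*(s - 4)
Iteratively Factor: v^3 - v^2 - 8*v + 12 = (v + 3)*(v^2 - 4*v + 4) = (v - 2)*(v + 3)*(v - 2)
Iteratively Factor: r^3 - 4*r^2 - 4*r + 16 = (r + 2)*(r^2 - 6*r + 8) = (r - 4)*(r + 2)*(r - 2)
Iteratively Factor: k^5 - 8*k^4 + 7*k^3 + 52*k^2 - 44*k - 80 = (k + 2)*(k^4 - 10*k^3 + 27*k^2 - 2*k - 40) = (k - 5)*(k + 2)*(k^3 - 5*k^2 + 2*k + 8) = (k - 5)*(k - 4)*(k + 2)*(k^2 - k - 2) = (k - 5)*(k - 4)*(k + 1)*(k + 2)*(k - 2)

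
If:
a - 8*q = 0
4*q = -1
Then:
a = -2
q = -1/4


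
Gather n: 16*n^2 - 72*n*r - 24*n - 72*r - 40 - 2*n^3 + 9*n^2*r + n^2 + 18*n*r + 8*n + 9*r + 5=-2*n^3 + n^2*(9*r + 17) + n*(-54*r - 16) - 63*r - 35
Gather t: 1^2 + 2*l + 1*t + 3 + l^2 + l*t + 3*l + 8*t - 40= l^2 + 5*l + t*(l + 9) - 36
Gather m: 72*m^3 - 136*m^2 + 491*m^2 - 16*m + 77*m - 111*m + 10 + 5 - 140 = 72*m^3 + 355*m^2 - 50*m - 125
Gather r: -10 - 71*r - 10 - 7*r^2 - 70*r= -7*r^2 - 141*r - 20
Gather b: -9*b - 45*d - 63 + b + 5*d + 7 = -8*b - 40*d - 56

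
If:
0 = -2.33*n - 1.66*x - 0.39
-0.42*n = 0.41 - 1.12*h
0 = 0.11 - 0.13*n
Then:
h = 0.68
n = 0.85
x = -1.42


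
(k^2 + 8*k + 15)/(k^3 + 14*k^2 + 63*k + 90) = 1/(k + 6)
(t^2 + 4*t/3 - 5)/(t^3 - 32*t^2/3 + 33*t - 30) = (t + 3)/(t^2 - 9*t + 18)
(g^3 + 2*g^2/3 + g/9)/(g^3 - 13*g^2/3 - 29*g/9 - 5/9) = g/(g - 5)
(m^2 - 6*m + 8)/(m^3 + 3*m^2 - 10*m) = (m - 4)/(m*(m + 5))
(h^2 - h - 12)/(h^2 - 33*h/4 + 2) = 4*(h^2 - h - 12)/(4*h^2 - 33*h + 8)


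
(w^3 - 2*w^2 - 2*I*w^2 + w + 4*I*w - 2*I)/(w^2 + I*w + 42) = (w^3 - 2*w^2*(1 + I) + w*(1 + 4*I) - 2*I)/(w^2 + I*w + 42)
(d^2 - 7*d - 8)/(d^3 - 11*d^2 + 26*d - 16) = (d + 1)/(d^2 - 3*d + 2)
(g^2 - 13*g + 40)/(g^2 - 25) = (g - 8)/(g + 5)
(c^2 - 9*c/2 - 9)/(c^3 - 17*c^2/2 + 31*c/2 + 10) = (2*c^2 - 9*c - 18)/(2*c^3 - 17*c^2 + 31*c + 20)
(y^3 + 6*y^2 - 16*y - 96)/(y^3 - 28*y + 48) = (y + 4)/(y - 2)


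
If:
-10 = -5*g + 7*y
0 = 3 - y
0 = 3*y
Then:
No Solution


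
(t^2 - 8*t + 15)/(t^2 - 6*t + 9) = (t - 5)/(t - 3)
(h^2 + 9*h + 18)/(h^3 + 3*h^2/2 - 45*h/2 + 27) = 2*(h + 3)/(2*h^2 - 9*h + 9)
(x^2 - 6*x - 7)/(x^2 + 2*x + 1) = (x - 7)/(x + 1)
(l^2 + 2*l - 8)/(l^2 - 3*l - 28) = (l - 2)/(l - 7)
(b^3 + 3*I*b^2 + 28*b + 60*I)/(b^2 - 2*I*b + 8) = (b^2 + I*b + 30)/(b - 4*I)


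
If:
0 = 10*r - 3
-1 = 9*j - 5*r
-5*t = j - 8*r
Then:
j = 1/18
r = 3/10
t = 211/450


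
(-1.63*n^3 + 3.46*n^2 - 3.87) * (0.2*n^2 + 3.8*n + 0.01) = -0.326*n^5 - 5.502*n^4 + 13.1317*n^3 - 0.7394*n^2 - 14.706*n - 0.0387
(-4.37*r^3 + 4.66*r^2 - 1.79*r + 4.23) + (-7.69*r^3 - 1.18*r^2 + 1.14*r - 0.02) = -12.06*r^3 + 3.48*r^2 - 0.65*r + 4.21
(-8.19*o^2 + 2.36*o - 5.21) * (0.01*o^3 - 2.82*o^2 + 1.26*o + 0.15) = -0.0819*o^5 + 23.1194*o^4 - 17.0267*o^3 + 16.4373*o^2 - 6.2106*o - 0.7815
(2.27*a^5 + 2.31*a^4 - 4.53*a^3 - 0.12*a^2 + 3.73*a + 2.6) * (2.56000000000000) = 5.8112*a^5 + 5.9136*a^4 - 11.5968*a^3 - 0.3072*a^2 + 9.5488*a + 6.656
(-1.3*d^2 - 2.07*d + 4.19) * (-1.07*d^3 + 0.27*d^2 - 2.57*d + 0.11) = 1.391*d^5 + 1.8639*d^4 - 1.7012*d^3 + 6.3082*d^2 - 10.996*d + 0.4609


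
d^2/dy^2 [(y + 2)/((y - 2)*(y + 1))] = 2*(y^3 + 6*y^2 + 4)/(y^6 - 3*y^5 - 3*y^4 + 11*y^3 + 6*y^2 - 12*y - 8)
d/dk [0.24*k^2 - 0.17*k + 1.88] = 0.48*k - 0.17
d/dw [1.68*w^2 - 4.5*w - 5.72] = 3.36*w - 4.5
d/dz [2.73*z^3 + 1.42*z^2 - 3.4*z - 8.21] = 8.19*z^2 + 2.84*z - 3.4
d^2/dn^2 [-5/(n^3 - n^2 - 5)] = 10*(n^2*(3*n - 2)^2 + (3*n - 1)*(-n^3 + n^2 + 5))/(-n^3 + n^2 + 5)^3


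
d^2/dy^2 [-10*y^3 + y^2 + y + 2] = 2 - 60*y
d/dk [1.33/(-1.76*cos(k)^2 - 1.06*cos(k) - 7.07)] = -(4.6816*cos(k) + 1.4098)*sin(k)/(1.76*cos(k)^2 + 1.06*cos(k) + 7.07)^2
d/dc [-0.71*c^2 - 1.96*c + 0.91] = -1.42*c - 1.96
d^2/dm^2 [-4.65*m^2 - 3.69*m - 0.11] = -9.30000000000000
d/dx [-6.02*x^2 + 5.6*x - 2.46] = 5.6 - 12.04*x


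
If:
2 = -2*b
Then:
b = -1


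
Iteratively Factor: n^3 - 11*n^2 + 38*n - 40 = (n - 4)*(n^2 - 7*n + 10) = (n - 4)*(n - 2)*(n - 5)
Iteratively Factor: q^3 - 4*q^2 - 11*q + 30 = (q + 3)*(q^2 - 7*q + 10) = (q - 5)*(q + 3)*(q - 2)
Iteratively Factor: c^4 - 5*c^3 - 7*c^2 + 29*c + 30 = (c - 5)*(c^3 - 7*c - 6) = (c - 5)*(c + 1)*(c^2 - c - 6) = (c - 5)*(c - 3)*(c + 1)*(c + 2)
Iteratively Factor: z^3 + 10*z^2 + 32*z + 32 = (z + 4)*(z^2 + 6*z + 8) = (z + 4)^2*(z + 2)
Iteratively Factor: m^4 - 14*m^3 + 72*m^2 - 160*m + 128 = (m - 4)*(m^3 - 10*m^2 + 32*m - 32) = (m - 4)*(m - 2)*(m^2 - 8*m + 16) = (m - 4)^2*(m - 2)*(m - 4)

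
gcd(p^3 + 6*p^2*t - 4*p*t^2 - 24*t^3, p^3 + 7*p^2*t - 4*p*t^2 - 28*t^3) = p^2 - 4*t^2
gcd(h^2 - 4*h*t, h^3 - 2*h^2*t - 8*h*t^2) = -h^2 + 4*h*t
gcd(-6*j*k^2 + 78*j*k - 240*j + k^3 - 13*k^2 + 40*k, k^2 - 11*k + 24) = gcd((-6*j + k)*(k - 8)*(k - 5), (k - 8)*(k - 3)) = k - 8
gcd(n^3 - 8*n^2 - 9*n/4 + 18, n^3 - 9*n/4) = n^2 - 9/4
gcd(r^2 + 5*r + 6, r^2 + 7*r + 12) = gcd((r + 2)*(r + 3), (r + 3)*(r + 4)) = r + 3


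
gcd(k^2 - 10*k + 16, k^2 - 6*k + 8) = k - 2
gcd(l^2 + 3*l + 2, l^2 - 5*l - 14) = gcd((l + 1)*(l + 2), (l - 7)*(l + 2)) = l + 2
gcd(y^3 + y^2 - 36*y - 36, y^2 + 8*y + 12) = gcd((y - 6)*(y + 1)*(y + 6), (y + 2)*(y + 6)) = y + 6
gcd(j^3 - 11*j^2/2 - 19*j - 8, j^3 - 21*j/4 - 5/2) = j^2 + 5*j/2 + 1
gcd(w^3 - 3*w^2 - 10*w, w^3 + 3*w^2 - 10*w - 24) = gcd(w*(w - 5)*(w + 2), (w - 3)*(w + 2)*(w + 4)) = w + 2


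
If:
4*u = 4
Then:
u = 1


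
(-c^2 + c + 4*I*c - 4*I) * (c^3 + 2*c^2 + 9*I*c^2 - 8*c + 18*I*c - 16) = -c^5 - c^4 - 5*I*c^4 - 26*c^3 - 5*I*c^3 - 28*c^2 - 22*I*c^2 + 56*c - 32*I*c + 64*I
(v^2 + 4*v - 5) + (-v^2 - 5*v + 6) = 1 - v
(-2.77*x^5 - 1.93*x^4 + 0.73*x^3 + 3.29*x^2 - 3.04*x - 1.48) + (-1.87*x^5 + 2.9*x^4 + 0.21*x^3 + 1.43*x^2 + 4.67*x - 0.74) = -4.64*x^5 + 0.97*x^4 + 0.94*x^3 + 4.72*x^2 + 1.63*x - 2.22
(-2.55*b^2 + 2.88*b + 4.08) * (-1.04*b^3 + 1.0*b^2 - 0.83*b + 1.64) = 2.652*b^5 - 5.5452*b^4 + 0.7533*b^3 - 2.4924*b^2 + 1.3368*b + 6.6912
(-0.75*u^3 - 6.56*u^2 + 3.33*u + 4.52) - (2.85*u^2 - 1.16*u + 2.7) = -0.75*u^3 - 9.41*u^2 + 4.49*u + 1.82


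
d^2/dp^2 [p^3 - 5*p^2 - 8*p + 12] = 6*p - 10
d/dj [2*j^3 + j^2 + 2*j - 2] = 6*j^2 + 2*j + 2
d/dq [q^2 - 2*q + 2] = 2*q - 2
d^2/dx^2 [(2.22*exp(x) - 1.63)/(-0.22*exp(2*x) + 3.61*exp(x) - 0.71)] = (-0.107448*exp(4*x) - 1.447556*exp(3*x) - 1.803054*exp(2*x) + 14.533817*exp(x) + 3.058751)*exp(x)/(0.010648*exp(6*x) - 0.524172*exp(5*x) + 8.704278*exp(4*x) - 50.429173*exp(3*x) + 28.091079*exp(2*x) - 5.459403*exp(x) + 0.357911)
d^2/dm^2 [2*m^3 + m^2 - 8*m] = 12*m + 2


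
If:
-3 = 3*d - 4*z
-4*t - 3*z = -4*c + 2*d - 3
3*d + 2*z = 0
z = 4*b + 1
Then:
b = -1/8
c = t - 13/24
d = -1/3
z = 1/2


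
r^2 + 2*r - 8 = (r - 2)*(r + 4)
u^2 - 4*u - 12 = (u - 6)*(u + 2)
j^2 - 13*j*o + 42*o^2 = (j - 7*o)*(j - 6*o)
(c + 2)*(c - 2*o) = c^2 - 2*c*o + 2*c - 4*o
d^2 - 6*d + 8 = (d - 4)*(d - 2)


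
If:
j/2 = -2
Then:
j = -4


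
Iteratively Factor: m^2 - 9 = (m + 3)*(m - 3)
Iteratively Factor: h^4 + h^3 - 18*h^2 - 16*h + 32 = (h - 4)*(h^3 + 5*h^2 + 2*h - 8) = (h - 4)*(h - 1)*(h^2 + 6*h + 8) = (h - 4)*(h - 1)*(h + 2)*(h + 4)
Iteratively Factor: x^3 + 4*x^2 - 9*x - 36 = (x - 3)*(x^2 + 7*x + 12) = (x - 3)*(x + 4)*(x + 3)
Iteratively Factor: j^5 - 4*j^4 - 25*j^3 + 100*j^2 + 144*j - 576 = (j + 3)*(j^4 - 7*j^3 - 4*j^2 + 112*j - 192) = (j + 3)*(j + 4)*(j^3 - 11*j^2 + 40*j - 48) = (j - 4)*(j + 3)*(j + 4)*(j^2 - 7*j + 12) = (j - 4)^2*(j + 3)*(j + 4)*(j - 3)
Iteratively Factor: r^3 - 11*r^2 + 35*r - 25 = (r - 5)*(r^2 - 6*r + 5) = (r - 5)^2*(r - 1)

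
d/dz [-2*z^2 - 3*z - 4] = -4*z - 3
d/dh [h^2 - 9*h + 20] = 2*h - 9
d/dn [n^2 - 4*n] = 2*n - 4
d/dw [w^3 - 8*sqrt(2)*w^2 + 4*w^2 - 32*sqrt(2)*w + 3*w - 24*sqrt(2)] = 3*w^2 - 16*sqrt(2)*w + 8*w - 32*sqrt(2) + 3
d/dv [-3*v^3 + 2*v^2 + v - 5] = -9*v^2 + 4*v + 1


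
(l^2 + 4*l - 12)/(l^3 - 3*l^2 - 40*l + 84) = 1/(l - 7)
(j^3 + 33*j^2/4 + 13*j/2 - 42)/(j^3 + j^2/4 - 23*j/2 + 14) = (j + 6)/(j - 2)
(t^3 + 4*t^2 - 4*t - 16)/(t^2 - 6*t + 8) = (t^2 + 6*t + 8)/(t - 4)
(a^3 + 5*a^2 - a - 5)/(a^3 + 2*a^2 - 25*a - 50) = (a^2 - 1)/(a^2 - 3*a - 10)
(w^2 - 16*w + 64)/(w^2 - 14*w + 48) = (w - 8)/(w - 6)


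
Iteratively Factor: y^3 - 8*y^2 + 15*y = (y - 5)*(y^2 - 3*y) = (y - 5)*(y - 3)*(y)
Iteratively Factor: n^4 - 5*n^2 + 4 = (n - 1)*(n^3 + n^2 - 4*n - 4) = (n - 1)*(n + 1)*(n^2 - 4) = (n - 1)*(n + 1)*(n + 2)*(n - 2)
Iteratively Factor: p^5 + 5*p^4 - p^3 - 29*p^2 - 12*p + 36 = (p - 2)*(p^4 + 7*p^3 + 13*p^2 - 3*p - 18) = (p - 2)*(p - 1)*(p^3 + 8*p^2 + 21*p + 18) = (p - 2)*(p - 1)*(p + 3)*(p^2 + 5*p + 6) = (p - 2)*(p - 1)*(p + 2)*(p + 3)*(p + 3)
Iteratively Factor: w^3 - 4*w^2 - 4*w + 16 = (w - 2)*(w^2 - 2*w - 8) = (w - 4)*(w - 2)*(w + 2)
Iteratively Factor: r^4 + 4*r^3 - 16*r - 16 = (r + 2)*(r^3 + 2*r^2 - 4*r - 8) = (r + 2)^2*(r^2 - 4) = (r + 2)^3*(r - 2)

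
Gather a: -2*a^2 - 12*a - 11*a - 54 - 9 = -2*a^2 - 23*a - 63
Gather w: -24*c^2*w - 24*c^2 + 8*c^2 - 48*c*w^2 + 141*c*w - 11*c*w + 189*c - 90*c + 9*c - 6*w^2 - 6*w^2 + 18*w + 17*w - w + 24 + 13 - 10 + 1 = -16*c^2 + 108*c + w^2*(-48*c - 12) + w*(-24*c^2 + 130*c + 34) + 28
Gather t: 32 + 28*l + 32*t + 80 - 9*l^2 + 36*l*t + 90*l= -9*l^2 + 118*l + t*(36*l + 32) + 112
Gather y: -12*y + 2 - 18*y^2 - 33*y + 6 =-18*y^2 - 45*y + 8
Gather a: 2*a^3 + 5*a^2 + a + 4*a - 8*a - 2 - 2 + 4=2*a^3 + 5*a^2 - 3*a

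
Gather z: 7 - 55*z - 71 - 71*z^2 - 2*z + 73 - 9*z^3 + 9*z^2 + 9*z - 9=-9*z^3 - 62*z^2 - 48*z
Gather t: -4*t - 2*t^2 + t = -2*t^2 - 3*t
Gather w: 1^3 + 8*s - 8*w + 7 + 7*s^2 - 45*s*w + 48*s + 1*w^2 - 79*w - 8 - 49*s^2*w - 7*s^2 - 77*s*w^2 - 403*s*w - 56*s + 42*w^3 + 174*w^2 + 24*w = 42*w^3 + w^2*(175 - 77*s) + w*(-49*s^2 - 448*s - 63)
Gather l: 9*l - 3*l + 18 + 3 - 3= 6*l + 18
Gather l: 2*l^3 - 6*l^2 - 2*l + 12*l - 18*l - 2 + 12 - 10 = 2*l^3 - 6*l^2 - 8*l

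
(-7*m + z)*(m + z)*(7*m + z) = -49*m^3 - 49*m^2*z + m*z^2 + z^3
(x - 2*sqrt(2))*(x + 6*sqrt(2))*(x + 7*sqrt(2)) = x^3 + 11*sqrt(2)*x^2 + 32*x - 168*sqrt(2)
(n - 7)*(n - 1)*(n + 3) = n^3 - 5*n^2 - 17*n + 21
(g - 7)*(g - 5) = g^2 - 12*g + 35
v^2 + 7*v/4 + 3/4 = (v + 3/4)*(v + 1)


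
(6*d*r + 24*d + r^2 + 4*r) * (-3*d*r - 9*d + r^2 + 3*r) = -18*d^2*r^2 - 126*d^2*r - 216*d^2 + 3*d*r^3 + 21*d*r^2 + 36*d*r + r^4 + 7*r^3 + 12*r^2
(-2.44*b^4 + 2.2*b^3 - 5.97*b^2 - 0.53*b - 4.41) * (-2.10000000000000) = 5.124*b^4 - 4.62*b^3 + 12.537*b^2 + 1.113*b + 9.261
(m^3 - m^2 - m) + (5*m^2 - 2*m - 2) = m^3 + 4*m^2 - 3*m - 2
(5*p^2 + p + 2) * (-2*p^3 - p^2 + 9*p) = -10*p^5 - 7*p^4 + 40*p^3 + 7*p^2 + 18*p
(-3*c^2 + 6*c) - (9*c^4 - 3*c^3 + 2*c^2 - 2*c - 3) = -9*c^4 + 3*c^3 - 5*c^2 + 8*c + 3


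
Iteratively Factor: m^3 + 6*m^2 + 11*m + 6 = (m + 2)*(m^2 + 4*m + 3) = (m + 2)*(m + 3)*(m + 1)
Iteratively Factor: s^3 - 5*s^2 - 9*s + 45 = (s + 3)*(s^2 - 8*s + 15) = (s - 5)*(s + 3)*(s - 3)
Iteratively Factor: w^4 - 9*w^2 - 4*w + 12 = (w - 3)*(w^3 + 3*w^2 - 4) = (w - 3)*(w + 2)*(w^2 + w - 2) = (w - 3)*(w - 1)*(w + 2)*(w + 2)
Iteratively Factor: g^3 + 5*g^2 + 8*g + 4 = (g + 2)*(g^2 + 3*g + 2) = (g + 1)*(g + 2)*(g + 2)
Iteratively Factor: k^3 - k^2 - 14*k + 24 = (k - 3)*(k^2 + 2*k - 8) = (k - 3)*(k + 4)*(k - 2)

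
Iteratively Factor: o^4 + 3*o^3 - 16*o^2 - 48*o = (o - 4)*(o^3 + 7*o^2 + 12*o) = (o - 4)*(o + 3)*(o^2 + 4*o) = (o - 4)*(o + 3)*(o + 4)*(o)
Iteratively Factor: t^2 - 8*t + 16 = (t - 4)*(t - 4)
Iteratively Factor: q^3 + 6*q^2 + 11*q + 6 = (q + 3)*(q^2 + 3*q + 2) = (q + 2)*(q + 3)*(q + 1)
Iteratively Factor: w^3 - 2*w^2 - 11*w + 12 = (w - 4)*(w^2 + 2*w - 3) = (w - 4)*(w - 1)*(w + 3)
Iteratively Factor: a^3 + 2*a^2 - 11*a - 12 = (a - 3)*(a^2 + 5*a + 4) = (a - 3)*(a + 1)*(a + 4)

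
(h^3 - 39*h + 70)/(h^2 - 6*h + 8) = (h^2 + 2*h - 35)/(h - 4)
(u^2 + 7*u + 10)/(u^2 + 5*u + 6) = (u + 5)/(u + 3)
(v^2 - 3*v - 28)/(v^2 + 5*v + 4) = (v - 7)/(v + 1)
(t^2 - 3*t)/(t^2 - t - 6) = t/(t + 2)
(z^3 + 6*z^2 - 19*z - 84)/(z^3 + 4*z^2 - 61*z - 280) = (z^2 - z - 12)/(z^2 - 3*z - 40)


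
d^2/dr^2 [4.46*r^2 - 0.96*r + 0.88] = 8.92000000000000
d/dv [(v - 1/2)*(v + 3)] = 2*v + 5/2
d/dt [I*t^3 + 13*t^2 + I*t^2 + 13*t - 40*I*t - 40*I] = 3*I*t^2 + 2*t*(13 + I) + 13 - 40*I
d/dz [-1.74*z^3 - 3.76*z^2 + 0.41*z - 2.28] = -5.22*z^2 - 7.52*z + 0.41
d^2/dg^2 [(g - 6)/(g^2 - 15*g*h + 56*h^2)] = 2*((g - 6)*(2*g - 15*h)^2 + 3*(-g + 5*h + 2)*(g^2 - 15*g*h + 56*h^2))/(g^2 - 15*g*h + 56*h^2)^3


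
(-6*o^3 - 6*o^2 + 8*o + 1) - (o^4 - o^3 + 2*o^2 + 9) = -o^4 - 5*o^3 - 8*o^2 + 8*o - 8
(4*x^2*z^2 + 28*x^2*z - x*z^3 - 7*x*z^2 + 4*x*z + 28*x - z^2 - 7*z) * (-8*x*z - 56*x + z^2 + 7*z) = -32*x^3*z^3 - 448*x^3*z^2 - 1568*x^3*z + 12*x^2*z^4 + 168*x^2*z^3 + 556*x^2*z^2 - 448*x^2*z - 1568*x^2 - x*z^5 - 14*x*z^4 - 37*x*z^3 + 168*x*z^2 + 588*x*z - z^4 - 14*z^3 - 49*z^2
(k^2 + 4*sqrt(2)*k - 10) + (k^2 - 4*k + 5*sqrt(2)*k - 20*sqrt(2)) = 2*k^2 - 4*k + 9*sqrt(2)*k - 20*sqrt(2) - 10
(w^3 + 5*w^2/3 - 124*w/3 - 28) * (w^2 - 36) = w^5 + 5*w^4/3 - 232*w^3/3 - 88*w^2 + 1488*w + 1008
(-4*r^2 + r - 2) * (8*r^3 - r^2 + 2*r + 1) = -32*r^5 + 12*r^4 - 25*r^3 - 3*r - 2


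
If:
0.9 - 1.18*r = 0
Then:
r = 0.76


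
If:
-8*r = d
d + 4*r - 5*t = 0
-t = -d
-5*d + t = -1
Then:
No Solution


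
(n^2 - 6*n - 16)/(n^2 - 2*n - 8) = (n - 8)/(n - 4)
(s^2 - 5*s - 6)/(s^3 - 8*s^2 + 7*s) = (s^2 - 5*s - 6)/(s*(s^2 - 8*s + 7))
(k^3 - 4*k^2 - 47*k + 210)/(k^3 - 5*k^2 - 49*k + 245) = (k - 6)/(k - 7)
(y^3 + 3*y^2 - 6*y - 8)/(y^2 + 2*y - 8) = y + 1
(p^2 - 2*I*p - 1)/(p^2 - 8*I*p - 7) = (p - I)/(p - 7*I)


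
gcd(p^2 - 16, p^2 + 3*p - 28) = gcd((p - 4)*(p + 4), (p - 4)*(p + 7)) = p - 4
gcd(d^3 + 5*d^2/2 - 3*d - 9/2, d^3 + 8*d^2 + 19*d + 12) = d^2 + 4*d + 3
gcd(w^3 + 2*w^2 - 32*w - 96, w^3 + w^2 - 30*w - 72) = w^2 - 2*w - 24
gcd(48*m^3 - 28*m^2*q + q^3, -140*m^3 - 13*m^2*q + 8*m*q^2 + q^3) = -4*m + q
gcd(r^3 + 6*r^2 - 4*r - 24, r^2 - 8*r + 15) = 1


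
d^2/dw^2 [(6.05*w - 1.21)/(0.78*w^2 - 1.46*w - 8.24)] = ((19.5536 - 28.314*w)*(-0.78*w^2 + 1.46*w + 8.24) - (1.56*w - 1.46)*(3.12*w - 2.92)*(6.05*w - 1.21))/(-0.78*w^2 + 1.46*w + 8.24)^3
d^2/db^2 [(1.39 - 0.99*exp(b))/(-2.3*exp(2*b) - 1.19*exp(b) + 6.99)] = (5.2371*exp(4*b) - 32.12203*exp(3*b) + 84.08409*exp(2*b) - 83.12158*exp(b) + 36.80934)*exp(b)/(12.167*exp(6*b) + 18.8853*exp(5*b) - 101.16021*exp(4*b) - 113.104621*exp(3*b) + 307.439073*exp(2*b) + 174.430557*exp(b) - 341.532099)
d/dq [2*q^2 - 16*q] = 4*q - 16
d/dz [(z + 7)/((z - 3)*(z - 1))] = (-z^2 - 14*z + 31)/(z^4 - 8*z^3 + 22*z^2 - 24*z + 9)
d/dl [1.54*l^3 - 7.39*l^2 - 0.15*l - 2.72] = 4.62*l^2 - 14.78*l - 0.15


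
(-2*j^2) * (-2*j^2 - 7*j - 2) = 4*j^4 + 14*j^3 + 4*j^2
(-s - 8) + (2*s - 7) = s - 15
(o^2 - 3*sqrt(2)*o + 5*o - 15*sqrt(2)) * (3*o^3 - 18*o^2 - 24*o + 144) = 3*o^5 - 9*sqrt(2)*o^4 - 3*o^4 - 114*o^3 + 9*sqrt(2)*o^3 + 24*o^2 + 342*sqrt(2)*o^2 - 72*sqrt(2)*o + 720*o - 2160*sqrt(2)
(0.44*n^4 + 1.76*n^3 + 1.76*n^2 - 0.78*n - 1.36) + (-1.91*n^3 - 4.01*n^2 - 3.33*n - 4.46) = 0.44*n^4 - 0.15*n^3 - 2.25*n^2 - 4.11*n - 5.82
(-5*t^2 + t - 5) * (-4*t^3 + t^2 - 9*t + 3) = 20*t^5 - 9*t^4 + 66*t^3 - 29*t^2 + 48*t - 15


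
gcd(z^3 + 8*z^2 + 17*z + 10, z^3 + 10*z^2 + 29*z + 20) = z^2 + 6*z + 5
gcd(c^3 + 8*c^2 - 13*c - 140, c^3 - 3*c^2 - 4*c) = c - 4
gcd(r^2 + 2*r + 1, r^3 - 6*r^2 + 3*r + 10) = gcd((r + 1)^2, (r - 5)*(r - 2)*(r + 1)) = r + 1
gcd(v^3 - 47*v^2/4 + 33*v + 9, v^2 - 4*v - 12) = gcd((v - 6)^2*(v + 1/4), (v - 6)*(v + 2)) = v - 6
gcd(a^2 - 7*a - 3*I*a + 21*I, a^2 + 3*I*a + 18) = a - 3*I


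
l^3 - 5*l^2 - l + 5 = (l - 5)*(l - 1)*(l + 1)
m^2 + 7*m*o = m*(m + 7*o)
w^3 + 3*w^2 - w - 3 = (w - 1)*(w + 1)*(w + 3)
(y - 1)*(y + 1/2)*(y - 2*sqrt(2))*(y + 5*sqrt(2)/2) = y^4 - y^3/2 + sqrt(2)*y^3/2 - 21*y^2/2 - sqrt(2)*y^2/4 - sqrt(2)*y/4 + 5*y + 5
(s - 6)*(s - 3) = s^2 - 9*s + 18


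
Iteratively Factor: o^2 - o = (o)*(o - 1)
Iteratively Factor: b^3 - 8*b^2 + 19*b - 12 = (b - 4)*(b^2 - 4*b + 3) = (b - 4)*(b - 3)*(b - 1)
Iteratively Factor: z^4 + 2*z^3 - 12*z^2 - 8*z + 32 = (z - 2)*(z^3 + 4*z^2 - 4*z - 16) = (z - 2)*(z + 4)*(z^2 - 4) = (z - 2)*(z + 2)*(z + 4)*(z - 2)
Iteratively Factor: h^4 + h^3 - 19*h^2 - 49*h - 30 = (h + 1)*(h^3 - 19*h - 30) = (h + 1)*(h + 2)*(h^2 - 2*h - 15) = (h - 5)*(h + 1)*(h + 2)*(h + 3)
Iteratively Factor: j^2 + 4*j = (j + 4)*(j)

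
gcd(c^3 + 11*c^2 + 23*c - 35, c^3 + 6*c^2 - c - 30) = c + 5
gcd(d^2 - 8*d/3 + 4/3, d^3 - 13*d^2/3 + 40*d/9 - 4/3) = d - 2/3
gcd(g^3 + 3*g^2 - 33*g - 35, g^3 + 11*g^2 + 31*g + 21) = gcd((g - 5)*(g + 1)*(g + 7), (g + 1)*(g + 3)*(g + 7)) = g^2 + 8*g + 7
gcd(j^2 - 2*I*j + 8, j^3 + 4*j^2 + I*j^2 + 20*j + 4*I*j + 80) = j - 4*I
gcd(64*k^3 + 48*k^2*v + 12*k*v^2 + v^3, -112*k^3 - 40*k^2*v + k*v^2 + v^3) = 16*k^2 + 8*k*v + v^2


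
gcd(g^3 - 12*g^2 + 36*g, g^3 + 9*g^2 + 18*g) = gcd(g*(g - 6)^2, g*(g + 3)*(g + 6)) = g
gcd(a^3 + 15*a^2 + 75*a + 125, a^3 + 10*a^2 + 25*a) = a^2 + 10*a + 25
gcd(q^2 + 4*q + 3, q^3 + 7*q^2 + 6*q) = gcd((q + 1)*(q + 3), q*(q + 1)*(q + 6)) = q + 1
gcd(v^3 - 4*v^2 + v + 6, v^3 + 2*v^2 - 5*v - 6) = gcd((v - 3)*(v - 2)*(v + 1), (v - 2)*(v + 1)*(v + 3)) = v^2 - v - 2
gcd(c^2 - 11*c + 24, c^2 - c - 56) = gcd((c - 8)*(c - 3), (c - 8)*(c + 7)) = c - 8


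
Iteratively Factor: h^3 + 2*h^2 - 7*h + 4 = (h + 4)*(h^2 - 2*h + 1) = (h - 1)*(h + 4)*(h - 1)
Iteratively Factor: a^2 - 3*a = (a - 3)*(a)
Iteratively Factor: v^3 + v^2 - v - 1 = (v + 1)*(v^2 - 1) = (v - 1)*(v + 1)*(v + 1)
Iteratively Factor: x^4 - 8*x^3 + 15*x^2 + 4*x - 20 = (x - 2)*(x^3 - 6*x^2 + 3*x + 10) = (x - 5)*(x - 2)*(x^2 - x - 2) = (x - 5)*(x - 2)*(x + 1)*(x - 2)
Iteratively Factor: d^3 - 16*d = (d + 4)*(d^2 - 4*d) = (d - 4)*(d + 4)*(d)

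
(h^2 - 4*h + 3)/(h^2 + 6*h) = (h^2 - 4*h + 3)/(h*(h + 6))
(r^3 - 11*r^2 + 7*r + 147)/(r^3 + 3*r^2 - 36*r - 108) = (r^2 - 14*r + 49)/(r^2 - 36)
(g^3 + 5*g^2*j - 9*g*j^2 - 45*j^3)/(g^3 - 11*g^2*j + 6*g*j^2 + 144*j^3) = (g^2 + 2*g*j - 15*j^2)/(g^2 - 14*g*j + 48*j^2)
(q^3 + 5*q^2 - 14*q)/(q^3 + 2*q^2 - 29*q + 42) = q/(q - 3)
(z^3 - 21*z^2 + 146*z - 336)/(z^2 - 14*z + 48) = z - 7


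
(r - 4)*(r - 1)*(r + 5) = r^3 - 21*r + 20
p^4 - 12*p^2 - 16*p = p*(p - 4)*(p + 2)^2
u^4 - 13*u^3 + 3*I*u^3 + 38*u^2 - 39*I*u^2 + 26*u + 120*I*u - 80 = (u - 8)*(u - 5)*(u + I)*(u + 2*I)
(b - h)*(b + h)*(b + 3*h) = b^3 + 3*b^2*h - b*h^2 - 3*h^3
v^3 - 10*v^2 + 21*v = v*(v - 7)*(v - 3)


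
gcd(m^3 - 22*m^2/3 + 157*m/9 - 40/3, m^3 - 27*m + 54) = m - 3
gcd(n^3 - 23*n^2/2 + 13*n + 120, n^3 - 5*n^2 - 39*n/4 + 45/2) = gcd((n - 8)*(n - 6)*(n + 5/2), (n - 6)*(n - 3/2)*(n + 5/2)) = n^2 - 7*n/2 - 15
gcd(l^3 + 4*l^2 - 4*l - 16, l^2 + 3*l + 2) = l + 2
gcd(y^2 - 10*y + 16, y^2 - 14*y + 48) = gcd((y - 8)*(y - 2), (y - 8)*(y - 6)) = y - 8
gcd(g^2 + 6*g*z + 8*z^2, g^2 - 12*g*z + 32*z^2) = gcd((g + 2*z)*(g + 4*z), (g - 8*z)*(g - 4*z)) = 1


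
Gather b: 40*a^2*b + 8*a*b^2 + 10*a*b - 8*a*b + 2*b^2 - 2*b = b^2*(8*a + 2) + b*(40*a^2 + 2*a - 2)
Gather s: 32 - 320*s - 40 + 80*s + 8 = -240*s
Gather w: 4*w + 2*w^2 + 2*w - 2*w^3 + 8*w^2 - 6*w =-2*w^3 + 10*w^2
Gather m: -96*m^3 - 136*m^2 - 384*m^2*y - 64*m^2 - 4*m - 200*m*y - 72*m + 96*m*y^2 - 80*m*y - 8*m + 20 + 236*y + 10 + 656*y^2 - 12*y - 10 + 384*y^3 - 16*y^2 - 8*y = -96*m^3 + m^2*(-384*y - 200) + m*(96*y^2 - 280*y - 84) + 384*y^3 + 640*y^2 + 216*y + 20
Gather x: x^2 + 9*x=x^2 + 9*x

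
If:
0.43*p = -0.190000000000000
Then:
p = -0.44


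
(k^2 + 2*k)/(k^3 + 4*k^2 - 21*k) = (k + 2)/(k^2 + 4*k - 21)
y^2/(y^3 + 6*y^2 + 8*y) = y/(y^2 + 6*y + 8)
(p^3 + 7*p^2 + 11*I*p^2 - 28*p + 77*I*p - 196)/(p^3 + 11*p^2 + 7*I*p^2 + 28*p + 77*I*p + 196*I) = (p + 4*I)/(p + 4)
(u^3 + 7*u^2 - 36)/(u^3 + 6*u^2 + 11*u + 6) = (u^2 + 4*u - 12)/(u^2 + 3*u + 2)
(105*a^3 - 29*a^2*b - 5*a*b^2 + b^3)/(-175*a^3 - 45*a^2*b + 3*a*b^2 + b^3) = (-3*a + b)/(5*a + b)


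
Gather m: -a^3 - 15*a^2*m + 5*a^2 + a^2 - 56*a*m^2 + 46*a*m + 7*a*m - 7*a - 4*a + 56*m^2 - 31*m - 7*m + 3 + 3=-a^3 + 6*a^2 - 11*a + m^2*(56 - 56*a) + m*(-15*a^2 + 53*a - 38) + 6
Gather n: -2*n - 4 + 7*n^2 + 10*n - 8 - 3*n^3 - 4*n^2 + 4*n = -3*n^3 + 3*n^2 + 12*n - 12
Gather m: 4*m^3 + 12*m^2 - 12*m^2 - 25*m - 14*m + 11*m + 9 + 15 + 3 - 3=4*m^3 - 28*m + 24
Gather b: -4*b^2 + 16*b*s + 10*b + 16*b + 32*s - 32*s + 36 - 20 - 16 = -4*b^2 + b*(16*s + 26)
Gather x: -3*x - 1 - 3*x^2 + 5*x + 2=-3*x^2 + 2*x + 1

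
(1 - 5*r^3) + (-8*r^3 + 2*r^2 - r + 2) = -13*r^3 + 2*r^2 - r + 3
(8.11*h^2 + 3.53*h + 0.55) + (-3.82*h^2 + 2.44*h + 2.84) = 4.29*h^2 + 5.97*h + 3.39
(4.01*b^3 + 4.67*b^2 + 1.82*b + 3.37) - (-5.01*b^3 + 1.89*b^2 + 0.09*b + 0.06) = 9.02*b^3 + 2.78*b^2 + 1.73*b + 3.31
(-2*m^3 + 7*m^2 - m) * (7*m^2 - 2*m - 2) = -14*m^5 + 53*m^4 - 17*m^3 - 12*m^2 + 2*m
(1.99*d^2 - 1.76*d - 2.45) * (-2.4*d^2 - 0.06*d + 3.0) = -4.776*d^4 + 4.1046*d^3 + 11.9556*d^2 - 5.133*d - 7.35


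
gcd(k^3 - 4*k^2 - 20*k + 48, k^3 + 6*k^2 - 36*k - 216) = k - 6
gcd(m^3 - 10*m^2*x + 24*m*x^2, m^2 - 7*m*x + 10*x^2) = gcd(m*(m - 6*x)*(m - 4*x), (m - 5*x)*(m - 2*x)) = 1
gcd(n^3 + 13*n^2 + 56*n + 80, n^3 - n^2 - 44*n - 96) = n + 4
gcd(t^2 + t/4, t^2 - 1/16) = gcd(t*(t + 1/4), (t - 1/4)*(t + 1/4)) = t + 1/4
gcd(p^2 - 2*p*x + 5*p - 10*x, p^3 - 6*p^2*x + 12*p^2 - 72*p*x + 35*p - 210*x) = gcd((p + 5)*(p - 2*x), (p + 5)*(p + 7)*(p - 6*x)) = p + 5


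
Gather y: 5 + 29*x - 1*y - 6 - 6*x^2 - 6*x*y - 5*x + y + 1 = -6*x^2 - 6*x*y + 24*x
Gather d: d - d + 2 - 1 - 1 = 0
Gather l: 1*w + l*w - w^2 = l*w - w^2 + w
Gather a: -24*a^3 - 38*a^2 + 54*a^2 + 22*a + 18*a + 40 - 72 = -24*a^3 + 16*a^2 + 40*a - 32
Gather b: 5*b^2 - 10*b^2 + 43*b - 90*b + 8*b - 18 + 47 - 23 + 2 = -5*b^2 - 39*b + 8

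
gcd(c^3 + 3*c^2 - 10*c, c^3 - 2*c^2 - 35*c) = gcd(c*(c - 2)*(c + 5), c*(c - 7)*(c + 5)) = c^2 + 5*c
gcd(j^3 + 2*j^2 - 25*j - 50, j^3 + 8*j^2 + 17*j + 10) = j^2 + 7*j + 10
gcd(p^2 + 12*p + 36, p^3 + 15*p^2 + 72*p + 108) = p^2 + 12*p + 36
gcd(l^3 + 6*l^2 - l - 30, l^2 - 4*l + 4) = l - 2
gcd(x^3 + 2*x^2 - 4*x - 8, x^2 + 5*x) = 1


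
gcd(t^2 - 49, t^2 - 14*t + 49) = t - 7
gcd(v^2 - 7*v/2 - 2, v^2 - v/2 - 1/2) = v + 1/2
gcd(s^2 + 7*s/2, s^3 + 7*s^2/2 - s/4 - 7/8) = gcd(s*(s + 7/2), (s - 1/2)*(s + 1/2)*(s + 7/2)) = s + 7/2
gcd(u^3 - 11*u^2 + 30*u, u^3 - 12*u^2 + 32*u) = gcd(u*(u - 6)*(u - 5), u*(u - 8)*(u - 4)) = u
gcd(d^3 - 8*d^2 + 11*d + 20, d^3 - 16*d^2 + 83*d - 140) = d^2 - 9*d + 20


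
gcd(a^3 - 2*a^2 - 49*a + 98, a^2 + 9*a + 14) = a + 7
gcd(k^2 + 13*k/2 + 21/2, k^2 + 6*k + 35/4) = k + 7/2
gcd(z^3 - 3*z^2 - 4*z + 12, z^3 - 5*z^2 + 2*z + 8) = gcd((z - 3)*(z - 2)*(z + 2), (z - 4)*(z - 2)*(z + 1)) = z - 2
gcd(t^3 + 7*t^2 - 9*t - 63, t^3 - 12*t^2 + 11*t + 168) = t + 3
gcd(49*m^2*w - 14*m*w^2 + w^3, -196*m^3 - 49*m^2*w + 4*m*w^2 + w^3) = -7*m + w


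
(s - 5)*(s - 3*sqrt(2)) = s^2 - 5*s - 3*sqrt(2)*s + 15*sqrt(2)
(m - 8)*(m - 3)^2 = m^3 - 14*m^2 + 57*m - 72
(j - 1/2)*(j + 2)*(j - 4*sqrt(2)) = j^3 - 4*sqrt(2)*j^2 + 3*j^2/2 - 6*sqrt(2)*j - j + 4*sqrt(2)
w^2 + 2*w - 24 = (w - 4)*(w + 6)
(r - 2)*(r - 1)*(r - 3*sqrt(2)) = r^3 - 3*sqrt(2)*r^2 - 3*r^2 + 2*r + 9*sqrt(2)*r - 6*sqrt(2)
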